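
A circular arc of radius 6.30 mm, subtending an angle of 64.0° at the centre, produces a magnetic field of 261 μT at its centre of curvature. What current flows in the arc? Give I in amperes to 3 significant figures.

For a circular arc, B = μ₀Iφ/(4πR) with φ in radians; here φ = 1.117 rad.
So I = 4πRB/(μ₀φ) = 4π × 0.0063 × 2.61×10⁻⁴ / (4π×10⁻⁷ × 1.117) = 14.7 A.

I ≈ 14.7 A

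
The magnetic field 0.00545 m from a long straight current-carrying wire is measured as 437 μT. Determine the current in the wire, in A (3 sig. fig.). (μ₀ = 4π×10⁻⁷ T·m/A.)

I ≈ 11.9 A

For a long straight wire B = μ₀I/(2πd), so I = 2πdB/μ₀.
I = 2π × 0.00545 × 4.37×10⁻⁴ / (4π×10⁻⁷) = 11.9 A.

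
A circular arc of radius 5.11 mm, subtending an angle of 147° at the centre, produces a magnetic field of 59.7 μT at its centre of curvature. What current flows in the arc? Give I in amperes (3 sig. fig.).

I ≈ 1.19 A

For a circular arc, B = μ₀Iφ/(4πR) with φ in radians; here φ = 2.566 rad.
So I = 4πRB/(μ₀φ) = 4π × 0.00511 × 5.97×10⁻⁵ / (4π×10⁻⁷ × 2.566) = 1.19 A.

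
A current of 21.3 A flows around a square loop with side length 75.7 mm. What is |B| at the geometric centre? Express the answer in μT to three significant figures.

B ≈ 318 μT

Each side is a finite straight segment at perpendicular distance d = a/(2 tan(π/4)) = 0.03785 m from the centre, with end-angles ±π/4.
One side contributes B₁ = (μ₀I/4πd)·2 sin(π/4) = 7.96×10⁻⁵ T.
All 4 sides add in the same direction: B = 4 × 7.96×10⁻⁵ = 3.18×10⁻⁴ T.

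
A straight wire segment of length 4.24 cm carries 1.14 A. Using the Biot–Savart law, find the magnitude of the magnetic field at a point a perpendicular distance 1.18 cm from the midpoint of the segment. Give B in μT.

For a finite straight segment, B = (μ₀I/4πd)(sinθ₁ + sinθ₂), where θ₁, θ₂ are the angles from the perpendicular to each end.
The perpendicular from the point meets the wire at its midpoint, so each end is L/2 = 0.0212 m away along the wire.
sinθ₁ = 0.0212/√(0.0212²+0.0118²) = 0.8738; sinθ₂ = 0.0212/√(0.0212²+0.0118²) = 0.8738.
B = (4π×10⁻⁷ × 1.14) / (4π × 0.0118) × (0.8738 + 0.8738) = 1.69×10⁻⁵ T.

B ≈ 16.9 μT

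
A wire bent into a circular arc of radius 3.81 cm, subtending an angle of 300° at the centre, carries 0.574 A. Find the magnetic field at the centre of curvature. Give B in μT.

The Biot–Savart field of a circular arc at its centre is B = μ₀Iφ/(4πR), with φ = 5.236 rad.
B = (4π×10⁻⁷ × 0.574 × 5.236) / (4π × 0.0381) = 7.89×10⁻⁶ T.

B ≈ 7.89 μT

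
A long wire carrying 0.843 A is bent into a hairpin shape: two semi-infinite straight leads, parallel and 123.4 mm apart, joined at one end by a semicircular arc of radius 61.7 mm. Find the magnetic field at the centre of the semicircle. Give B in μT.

B ≈ 7.02 μT

The semicircular arc contributes B_arc = μ₀I·π/(4πR) = μ₀I/(4R) = 4.29×10⁻⁶ T.
Each semi-infinite lead is at perpendicular distance R = 0.0617 m from the centre, with the perpendicular foot at its near end, so it contributes μ₀I/(4πR); both point the same way, together 2.73×10⁻⁶ T.
Arc and leads all point the same direction: B = 4.29×10⁻⁶ + 2.73×10⁻⁶ = 7.02×10⁻⁶ T.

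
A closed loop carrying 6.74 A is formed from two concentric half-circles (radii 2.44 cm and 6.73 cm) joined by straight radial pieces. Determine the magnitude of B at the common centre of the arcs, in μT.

B ≈ 55.3 μT

The radial connectors point toward the centre, so dl × r̂ = 0 and they contribute nothing.
Each semicircle gives μ₀I/(4R): inner arc 8.68×10⁻⁵ T, outer arc 3.15×10⁻⁵ T.
The two arcs carry current in opposite angular senses, so their fields oppose: B = |8.68×10⁻⁵ − 3.15×10⁻⁵| = 5.53×10⁻⁵ T.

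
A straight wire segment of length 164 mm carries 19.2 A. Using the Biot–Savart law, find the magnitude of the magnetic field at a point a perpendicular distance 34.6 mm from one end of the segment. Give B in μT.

For a finite straight segment, B = (μ₀I/4πd)(sinθ₁ + sinθ₂), where θ₁, θ₂ are the angles from the perpendicular to each end.
The perpendicular foot is at one end, so the two end-offsets along the wire are 0 and L = 0.164 m.
sinθ₁ = 0/√(0²+0.0346²) = 0.0000; sinθ₂ = 0.164/√(0.164²+0.0346²) = 0.9785.
B = (4π×10⁻⁷ × 19.2) / (4π × 0.0346) × (0.0000 + 0.9785) = 5.43×10⁻⁵ T.

B ≈ 54.3 μT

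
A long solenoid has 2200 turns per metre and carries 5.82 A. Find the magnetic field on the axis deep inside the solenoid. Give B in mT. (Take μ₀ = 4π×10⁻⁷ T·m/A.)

Inside a long solenoid, B = μ₀nI with n = 2200 turns/m.
B = 4π×10⁻⁷ × 2200 × 5.82 = 1.61×10⁻² T.

B ≈ 16.1 mT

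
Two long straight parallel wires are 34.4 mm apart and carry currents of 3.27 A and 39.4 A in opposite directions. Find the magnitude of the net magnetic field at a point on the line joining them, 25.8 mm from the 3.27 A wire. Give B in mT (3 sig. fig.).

Each long wire gives B = μ₀I/(2πd). Distances are d₁ = 0.0258 m and d₂ = 0.0086 m.
B₁ = 2.53×10⁻⁵ T, B₂ = 9.16×10⁻⁴ T.
Between antiparallel currents both contributions point the same way, so they add. B = B₁ + B₂ = 2.53×10⁻⁵ + 9.16×10⁻⁴ = 9.42×10⁻⁴ T.

B ≈ 0.942 mT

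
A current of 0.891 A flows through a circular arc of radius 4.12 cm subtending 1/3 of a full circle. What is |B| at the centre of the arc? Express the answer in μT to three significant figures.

B ≈ 4.53 μT

The Biot–Savart field of a circular arc at its centre is B = μ₀Iφ/(4πR), with φ = 2.094 rad.
B = (4π×10⁻⁷ × 0.891 × 2.094) / (4π × 0.0412) = 4.53×10⁻⁶ T.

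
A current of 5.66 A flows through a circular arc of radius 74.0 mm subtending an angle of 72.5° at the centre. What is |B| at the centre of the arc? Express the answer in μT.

The Biot–Savart field of a circular arc at its centre is B = μ₀Iφ/(4πR), with φ = 1.265 rad.
B = (4π×10⁻⁷ × 5.66 × 1.265) / (4π × 0.074) = 9.68×10⁻⁶ T.

B ≈ 9.68 μT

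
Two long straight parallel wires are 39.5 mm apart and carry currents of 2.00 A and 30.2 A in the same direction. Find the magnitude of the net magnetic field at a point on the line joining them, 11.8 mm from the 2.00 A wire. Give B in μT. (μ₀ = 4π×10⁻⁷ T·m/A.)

Each long wire gives B = μ₀I/(2πd). Distances are d₁ = 0.0118 m and d₂ = 0.0277 m.
B₁ = 3.39×10⁻⁵ T, B₂ = 2.18×10⁻⁴ T.
Between parallel currents the two contributions point in opposite directions, so they subtract. B = |B₁ − B₂| = |3.39×10⁻⁵ − 2.18×10⁻⁴| = 1.84×10⁻⁴ T.

B ≈ 184 μT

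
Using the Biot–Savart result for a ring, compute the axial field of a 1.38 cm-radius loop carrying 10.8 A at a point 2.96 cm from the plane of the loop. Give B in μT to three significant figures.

On the axis of a circular loop, B = μ₀IR² / [2(R²+z²)^(3/2)].
R² + z² = (0.0138)² + (0.0296)² = 0.001067 m², and (R²+z²)^(3/2) = 3.48×10⁻⁵ m³.
B = (4π×10⁻⁷ × 10.8 × 0.0001904) / (2 × 3.48×10⁻⁵) = 3.71×10⁻⁵ T.

B ≈ 37.1 μT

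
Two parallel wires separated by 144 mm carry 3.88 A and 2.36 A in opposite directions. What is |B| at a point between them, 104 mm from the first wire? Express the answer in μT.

Each long wire gives B = μ₀I/(2πd). Distances are d₁ = 0.104 m and d₂ = 0.04 m.
B₁ = 7.46×10⁻⁶ T, B₂ = 1.18×10⁻⁵ T.
Between antiparallel currents both contributions point the same way, so they add. B = B₁ + B₂ = 7.46×10⁻⁶ + 1.18×10⁻⁵ = 1.93×10⁻⁵ T.

B ≈ 19.3 μT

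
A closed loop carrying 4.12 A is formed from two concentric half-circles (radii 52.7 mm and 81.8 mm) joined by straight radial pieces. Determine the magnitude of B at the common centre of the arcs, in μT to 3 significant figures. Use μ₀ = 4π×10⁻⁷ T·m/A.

The radial connectors point toward the centre, so dl × r̂ = 0 and they contribute nothing.
Each semicircle gives μ₀I/(4R): inner arc 2.46×10⁻⁵ T, outer arc 1.58×10⁻⁵ T.
The two arcs carry current in opposite angular senses, so their fields oppose: B = |2.46×10⁻⁵ − 1.58×10⁻⁵| = 8.74×10⁻⁶ T.

B ≈ 8.74 μT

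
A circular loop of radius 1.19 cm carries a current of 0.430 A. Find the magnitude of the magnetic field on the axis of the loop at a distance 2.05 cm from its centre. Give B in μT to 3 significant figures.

On the axis of a circular loop, B = μ₀IR² / [2(R²+z²)^(3/2)].
R² + z² = (0.0119)² + (0.0205)² = 0.0005619 m², and (R²+z²)^(3/2) = 1.33×10⁻⁵ m³.
B = (4π×10⁻⁷ × 0.430 × 0.0001416) / (2 × 1.33×10⁻⁵) = 2.87×10⁻⁶ T.

B ≈ 2.87 μT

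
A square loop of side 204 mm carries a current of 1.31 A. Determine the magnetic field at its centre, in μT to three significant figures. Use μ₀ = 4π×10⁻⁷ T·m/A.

Each side is a finite straight segment at perpendicular distance d = a/(2 tan(π/4)) = 0.102 m from the centre, with end-angles ±π/4.
One side contributes B₁ = (μ₀I/4πd)·2 sin(π/4) = 1.82×10⁻⁶ T.
All 4 sides add in the same direction: B = 4 × 1.82×10⁻⁶ = 7.27×10⁻⁶ T.

B ≈ 7.27 μT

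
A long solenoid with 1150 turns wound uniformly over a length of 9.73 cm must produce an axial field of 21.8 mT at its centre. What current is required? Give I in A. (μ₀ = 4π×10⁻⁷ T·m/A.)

Inside a long solenoid B = μ₀nI with n = 1.182×10⁴ m⁻¹, so I = B/(μ₀n).
I = 2.18×10⁻² / (4π×10⁻⁷ × 1.182×10⁴) = 1.47 A.

I ≈ 1.47 A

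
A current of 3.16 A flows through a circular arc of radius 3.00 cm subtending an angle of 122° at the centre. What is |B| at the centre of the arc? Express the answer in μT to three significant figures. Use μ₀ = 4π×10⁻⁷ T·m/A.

The Biot–Savart field of a circular arc at its centre is B = μ₀Iφ/(4πR), with φ = 2.129 rad.
B = (4π×10⁻⁷ × 3.16 × 2.129) / (4π × 0.03) = 2.24×10⁻⁵ T.

B ≈ 22.4 μT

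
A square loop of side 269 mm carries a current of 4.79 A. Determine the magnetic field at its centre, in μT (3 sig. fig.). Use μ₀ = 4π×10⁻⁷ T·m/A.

B ≈ 20.1 μT

Each side is a finite straight segment at perpendicular distance d = a/(2 tan(π/4)) = 0.1345 m from the centre, with end-angles ±π/4.
One side contributes B₁ = (μ₀I/4πd)·2 sin(π/4) = 5.04×10⁻⁶ T.
All 4 sides add in the same direction: B = 4 × 5.04×10⁻⁶ = 2.01×10⁻⁵ T.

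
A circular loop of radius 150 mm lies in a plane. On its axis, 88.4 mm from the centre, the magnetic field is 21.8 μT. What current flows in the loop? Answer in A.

I ≈ 8.14 A

On the axis of a loop, B = μ₀IR²/[2(R²+z²)^(3/2)], so I = 2B(R²+z²)^(3/2)/(μ₀R²).
R² + z² = 0.0225 + 0.007815 = 0.03031 m²; raised to 3/2 gives 5.28×10⁻³ m³.
I = 2 × 2.18×10⁻⁵ × 5.28×10⁻³ / (1.26×10⁻⁶ × 0.0225) = 8.14 A.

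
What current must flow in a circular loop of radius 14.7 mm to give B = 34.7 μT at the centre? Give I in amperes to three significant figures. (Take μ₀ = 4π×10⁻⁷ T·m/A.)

I ≈ 0.812 A

At the centre of a circular loop B = μ₀I/(2R), so I = 2RB/μ₀.
With R = 0.0147 m, I = 2 × 0.0147 × 3.47×10⁻⁵ / (4π×10⁻⁷) = 0.812 A.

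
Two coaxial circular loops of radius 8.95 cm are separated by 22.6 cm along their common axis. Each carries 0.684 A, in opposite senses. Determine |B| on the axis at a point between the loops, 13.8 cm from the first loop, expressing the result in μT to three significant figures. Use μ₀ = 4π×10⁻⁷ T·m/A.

Each loop contributes B = μ₀IR²/[2(R²+z²)^(3/2)] on the axis, with z measured from that loop.
Loop 1 (z = 0.138 m): B₁ = 7.74×10⁻⁷ T. Loop 2 (z = 0.088 m): B₂ = 1.74×10⁻⁶ T.
The fields oppose: B = |B₁ − B₂| = 9.67×10⁻⁷ T.

B ≈ 0.967 μT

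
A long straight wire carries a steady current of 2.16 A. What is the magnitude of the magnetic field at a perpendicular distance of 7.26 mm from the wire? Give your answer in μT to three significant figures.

B ≈ 59.5 μT

For an infinitely long straight wire, B = μ₀I/(2πd).
B = (4π×10⁻⁷ × 2.16) / (2π × 0.00726) = 5.95×10⁻⁵ T.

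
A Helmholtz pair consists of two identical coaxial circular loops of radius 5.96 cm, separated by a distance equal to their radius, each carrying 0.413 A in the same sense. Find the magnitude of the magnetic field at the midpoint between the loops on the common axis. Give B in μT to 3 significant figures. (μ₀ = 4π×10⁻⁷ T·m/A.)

Each loop contributes B = μ₀IR²/[2(R²+z²)^(3/2)] on the axis, with z measured from that loop.
Loop 1 (z = 0.0298 m): B₁ = 3.12×10⁻⁶ T. Loop 2 (z = 0.0298 m): B₂ = 3.12×10⁻⁶ T.
The fields add: B = B₁ + B₂ = 6.23×10⁻⁶ T.

B ≈ 6.23 μT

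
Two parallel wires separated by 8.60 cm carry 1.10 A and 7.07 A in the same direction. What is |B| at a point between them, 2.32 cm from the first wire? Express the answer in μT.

B ≈ 13.0 μT

Each long wire gives B = μ₀I/(2πd). Distances are d₁ = 0.0232 m and d₂ = 0.0628 m.
B₁ = 9.48×10⁻⁶ T, B₂ = 2.25×10⁻⁵ T.
Between parallel currents the two contributions point in opposite directions, so they subtract. B = |B₁ − B₂| = |9.48×10⁻⁶ − 2.25×10⁻⁵| = 1.30×10⁻⁵ T.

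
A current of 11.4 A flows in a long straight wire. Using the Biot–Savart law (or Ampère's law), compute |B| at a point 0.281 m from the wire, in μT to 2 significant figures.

B ≈ 8.1 μT

For an infinitely long straight wire, B = μ₀I/(2πd).
B = (4π×10⁻⁷ × 11.4) / (2π × 0.281) = 8.11×10⁻⁶ T.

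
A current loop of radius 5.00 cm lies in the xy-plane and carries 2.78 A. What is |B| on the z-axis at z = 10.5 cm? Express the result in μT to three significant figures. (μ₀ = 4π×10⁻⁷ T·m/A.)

B ≈ 2.78 μT

On the axis of a circular loop, B = μ₀IR² / [2(R²+z²)^(3/2)].
R² + z² = (0.05)² + (0.105)² = 0.01352 m², and (R²+z²)^(3/2) = 1.57×10⁻³ m³.
B = (4π×10⁻⁷ × 2.78 × 0.0025) / (2 × 1.57×10⁻³) = 2.78×10⁻⁶ T.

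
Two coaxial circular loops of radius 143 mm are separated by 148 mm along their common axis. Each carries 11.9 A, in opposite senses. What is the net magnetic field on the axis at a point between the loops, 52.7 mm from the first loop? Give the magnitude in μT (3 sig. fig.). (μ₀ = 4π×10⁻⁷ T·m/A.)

Each loop contributes B = μ₀IR²/[2(R²+z²)^(3/2)] on the axis, with z measured from that loop.
Loop 1 (z = 0.0527 m): B₁ = 4.32×10⁻⁵ T. Loop 2 (z = 0.0953 m): B₂ = 3.01×10⁻⁵ T.
The fields oppose: B = |B₁ − B₂| = 1.31×10⁻⁵ T.

B ≈ 13.1 μT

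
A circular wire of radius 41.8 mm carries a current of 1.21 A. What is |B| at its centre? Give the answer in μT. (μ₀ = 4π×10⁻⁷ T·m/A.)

B ≈ 18.2 μT

At the centre of a circular loop the Biot–Savart law gives B = μ₀I/(2R).
B = (4π×10⁻⁷ × 1.21) / (2 × 0.0418) = 1.82×10⁻⁵ T.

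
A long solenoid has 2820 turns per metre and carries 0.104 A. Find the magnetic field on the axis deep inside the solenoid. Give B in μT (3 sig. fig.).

Inside a long solenoid, B = μ₀nI with n = 2820 turns/m.
B = 4π×10⁻⁷ × 2820 × 0.104 = 3.69×10⁻⁴ T.

B ≈ 369 μT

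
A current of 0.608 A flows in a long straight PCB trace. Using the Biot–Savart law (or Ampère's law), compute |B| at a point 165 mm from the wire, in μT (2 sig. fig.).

For an infinitely long straight wire, B = μ₀I/(2πd).
B = (4π×10⁻⁷ × 0.608) / (2π × 0.165) = 7.37×10⁻⁷ T.

B ≈ 0.74 μT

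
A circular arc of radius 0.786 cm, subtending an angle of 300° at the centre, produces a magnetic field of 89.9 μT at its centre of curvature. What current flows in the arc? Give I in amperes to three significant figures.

I ≈ 1.35 A

For a circular arc, B = μ₀Iφ/(4πR) with φ in radians; here φ = 5.236 rad.
So I = 4πRB/(μ₀φ) = 4π × 0.00786 × 8.99×10⁻⁵ / (4π×10⁻⁷ × 5.236) = 1.35 A.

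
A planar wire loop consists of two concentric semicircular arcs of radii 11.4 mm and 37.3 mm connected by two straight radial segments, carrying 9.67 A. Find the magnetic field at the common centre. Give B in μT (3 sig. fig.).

The radial connectors point toward the centre, so dl × r̂ = 0 and they contribute nothing.
Each semicircle gives μ₀I/(4R): inner arc 2.66×10⁻⁴ T, outer arc 8.14×10⁻⁵ T.
The two arcs carry current in opposite angular senses, so their fields oppose: B = |2.66×10⁻⁴ − 8.14×10⁻⁵| = 1.85×10⁻⁴ T.

B ≈ 185 μT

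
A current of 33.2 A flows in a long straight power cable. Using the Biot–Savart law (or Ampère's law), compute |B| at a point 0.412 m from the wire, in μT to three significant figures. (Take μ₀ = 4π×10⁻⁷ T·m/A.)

B ≈ 16.1 μT

For an infinitely long straight wire, B = μ₀I/(2πd).
B = (4π×10⁻⁷ × 33.2) / (2π × 0.412) = 1.61×10⁻⁵ T.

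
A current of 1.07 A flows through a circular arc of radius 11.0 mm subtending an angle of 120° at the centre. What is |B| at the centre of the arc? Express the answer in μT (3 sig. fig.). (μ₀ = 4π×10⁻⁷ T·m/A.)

B ≈ 20.4 μT

The Biot–Savart field of a circular arc at its centre is B = μ₀Iφ/(4πR), with φ = 2.094 rad.
B = (4π×10⁻⁷ × 1.07 × 2.094) / (4π × 0.011) = 2.04×10⁻⁵ T.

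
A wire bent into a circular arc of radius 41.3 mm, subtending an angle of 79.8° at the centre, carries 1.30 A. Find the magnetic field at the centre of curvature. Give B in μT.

B ≈ 4.38 μT

The Biot–Savart field of a circular arc at its centre is B = μ₀Iφ/(4πR), with φ = 1.393 rad.
B = (4π×10⁻⁷ × 1.30 × 1.393) / (4π × 0.0413) = 4.38×10⁻⁶ T.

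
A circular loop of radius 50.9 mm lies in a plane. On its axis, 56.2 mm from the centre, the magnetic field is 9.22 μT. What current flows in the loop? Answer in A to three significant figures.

I ≈ 2.47 A

On the axis of a loop, B = μ₀IR²/[2(R²+z²)^(3/2)], so I = 2B(R²+z²)^(3/2)/(μ₀R²).
R² + z² = 0.002591 + 0.003158 = 0.005749 m²; raised to 3/2 gives 4.36×10⁻⁴ m³.
I = 2 × 9.22×10⁻⁶ × 4.36×10⁻⁴ / (1.26×10⁻⁶ × 0.002591) = 2.47 A.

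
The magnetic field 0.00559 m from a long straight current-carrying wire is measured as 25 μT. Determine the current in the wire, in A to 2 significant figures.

I ≈ 0.70 A

For a long straight wire B = μ₀I/(2πd), so I = 2πdB/μ₀.
I = 2π × 0.00559 × 2.50×10⁻⁵ / (4π×10⁻⁷) = 0.699 A.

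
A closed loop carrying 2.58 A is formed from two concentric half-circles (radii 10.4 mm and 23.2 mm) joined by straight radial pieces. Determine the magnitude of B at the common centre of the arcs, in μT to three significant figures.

B ≈ 43.0 μT

The radial connectors point toward the centre, so dl × r̂ = 0 and they contribute nothing.
Each semicircle gives μ₀I/(4R): inner arc 7.79×10⁻⁵ T, outer arc 3.49×10⁻⁵ T.
The two arcs carry current in opposite angular senses, so their fields oppose: B = |7.79×10⁻⁵ − 3.49×10⁻⁵| = 4.30×10⁻⁵ T.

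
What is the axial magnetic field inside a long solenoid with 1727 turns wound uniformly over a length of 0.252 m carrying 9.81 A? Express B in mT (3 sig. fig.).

Inside a long solenoid, B = μ₀nI with n = 6853 turns/m.
B = 4π×10⁻⁷ × 6853 × 9.81 = 8.45×10⁻² T.

B ≈ 84.5 mT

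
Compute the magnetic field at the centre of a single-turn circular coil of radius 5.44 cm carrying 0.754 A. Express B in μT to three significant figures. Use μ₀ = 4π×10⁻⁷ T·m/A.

At the centre of a circular loop the Biot–Savart law gives B = μ₀I/(2R).
B = (4π×10⁻⁷ × 0.754) / (2 × 0.0544) = 8.71×10⁻⁶ T.

B ≈ 8.71 μT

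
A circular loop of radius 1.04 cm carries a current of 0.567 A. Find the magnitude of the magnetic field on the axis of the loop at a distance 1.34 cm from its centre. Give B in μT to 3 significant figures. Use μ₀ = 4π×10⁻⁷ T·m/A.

B ≈ 7.90 μT

On the axis of a circular loop, B = μ₀IR² / [2(R²+z²)^(3/2)].
R² + z² = (0.0104)² + (0.0134)² = 0.0002877 m², and (R²+z²)^(3/2) = 4.88×10⁻⁶ m³.
B = (4π×10⁻⁷ × 0.567 × 0.0001082) / (2 × 4.88×10⁻⁶) = 7.90×10⁻⁶ T.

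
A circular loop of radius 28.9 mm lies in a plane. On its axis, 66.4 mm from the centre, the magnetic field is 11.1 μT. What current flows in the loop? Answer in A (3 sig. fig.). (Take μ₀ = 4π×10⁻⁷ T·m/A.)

I ≈ 8.03 A

On the axis of a loop, B = μ₀IR²/[2(R²+z²)^(3/2)], so I = 2B(R²+z²)^(3/2)/(μ₀R²).
R² + z² = 0.0008352 + 0.004409 = 0.005244 m²; raised to 3/2 gives 3.80×10⁻⁴ m³.
I = 2 × 1.11×10⁻⁵ × 3.80×10⁻⁴ / (1.26×10⁻⁶ × 0.0008352) = 8.03 A.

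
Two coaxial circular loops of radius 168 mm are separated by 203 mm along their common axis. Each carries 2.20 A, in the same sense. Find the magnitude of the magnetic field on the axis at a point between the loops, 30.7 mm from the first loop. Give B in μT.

Each loop contributes B = μ₀IR²/[2(R²+z²)^(3/2)] on the axis, with z measured from that loop.
Loop 1 (z = 0.0307 m): B₁ = 7.83×10⁻⁶ T. Loop 2 (z = 0.1723 m): B₂ = 2.80×10⁻⁶ T.
The fields add: B = B₁ + B₂ = 1.06×10⁻⁵ T.

B ≈ 10.6 μT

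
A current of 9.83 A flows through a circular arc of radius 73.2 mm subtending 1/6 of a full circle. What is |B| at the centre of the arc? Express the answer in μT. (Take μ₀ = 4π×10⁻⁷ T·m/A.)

B ≈ 14.1 μT

The Biot–Savart field of a circular arc at its centre is B = μ₀Iφ/(4πR), with φ = 1.047 rad.
B = (4π×10⁻⁷ × 9.83 × 1.047) / (4π × 0.0732) = 1.41×10⁻⁵ T.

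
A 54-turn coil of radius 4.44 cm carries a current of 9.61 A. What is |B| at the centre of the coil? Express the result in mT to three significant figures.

B ≈ 7.34 mT

For an N-turn flat coil, B = Nμ₀I/(2R) with R = 0.0444 m.
B = 54 × 1.36×10⁻⁴ T = 7.34×10⁻³ T.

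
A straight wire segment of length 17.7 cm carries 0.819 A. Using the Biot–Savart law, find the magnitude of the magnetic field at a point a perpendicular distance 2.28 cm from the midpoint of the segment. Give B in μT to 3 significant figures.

For a finite straight segment, B = (μ₀I/4πd)(sinθ₁ + sinθ₂), where θ₁, θ₂ are the angles from the perpendicular to each end.
The perpendicular from the point meets the wire at its midpoint, so each end is L/2 = 0.0885 m away along the wire.
sinθ₁ = 0.0885/√(0.0885²+0.0228²) = 0.9684; sinθ₂ = 0.0885/√(0.0885²+0.0228²) = 0.9684.
B = (4π×10⁻⁷ × 0.819) / (4π × 0.0228) × (0.9684 + 0.9684) = 6.96×10⁻⁶ T.

B ≈ 6.96 μT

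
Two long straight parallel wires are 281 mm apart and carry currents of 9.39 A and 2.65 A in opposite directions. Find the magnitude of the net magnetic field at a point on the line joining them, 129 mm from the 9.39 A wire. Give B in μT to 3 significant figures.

Each long wire gives B = μ₀I/(2πd). Distances are d₁ = 0.129 m and d₂ = 0.152 m.
B₁ = 1.46×10⁻⁵ T, B₂ = 3.49×10⁻⁶ T.
Between antiparallel currents both contributions point the same way, so they add. B = B₁ + B₂ = 1.46×10⁻⁵ + 3.49×10⁻⁶ = 1.80×10⁻⁵ T.

B ≈ 18.0 μT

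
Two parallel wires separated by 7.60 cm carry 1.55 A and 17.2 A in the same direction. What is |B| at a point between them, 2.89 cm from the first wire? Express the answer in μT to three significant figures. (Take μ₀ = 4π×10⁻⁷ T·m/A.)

Each long wire gives B = μ₀I/(2πd). Distances are d₁ = 0.0289 m and d₂ = 0.0471 m.
B₁ = 1.07×10⁻⁵ T, B₂ = 7.30×10⁻⁵ T.
Between parallel currents the two contributions point in opposite directions, so they subtract. B = |B₁ − B₂| = |1.07×10⁻⁵ − 7.30×10⁻⁵| = 6.23×10⁻⁵ T.

B ≈ 62.3 μT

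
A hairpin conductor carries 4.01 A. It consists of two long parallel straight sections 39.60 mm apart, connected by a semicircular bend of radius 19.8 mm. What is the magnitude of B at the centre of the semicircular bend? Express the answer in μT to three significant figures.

B ≈ 104 μT

The semicircular arc contributes B_arc = μ₀I·π/(4πR) = μ₀I/(4R) = 6.36×10⁻⁵ T.
Each semi-infinite lead is at perpendicular distance R = 0.0198 m from the centre, with the perpendicular foot at its near end, so it contributes μ₀I/(4πR); both point the same way, together 4.05×10⁻⁵ T.
Arc and leads all point the same direction: B = 6.36×10⁻⁵ + 4.05×10⁻⁵ = 1.04×10⁻⁴ T.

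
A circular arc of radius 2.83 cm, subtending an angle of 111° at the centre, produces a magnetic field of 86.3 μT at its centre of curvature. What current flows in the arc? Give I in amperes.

I ≈ 12.6 A

For a circular arc, B = μ₀Iφ/(4πR) with φ in radians; here φ = 1.937 rad.
So I = 4πRB/(μ₀φ) = 4π × 0.0283 × 8.63×10⁻⁵ / (4π×10⁻⁷ × 1.937) = 12.6 A.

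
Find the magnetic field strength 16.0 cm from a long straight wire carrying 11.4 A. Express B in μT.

For an infinitely long straight wire, B = μ₀I/(2πd).
B = (4π×10⁻⁷ × 11.4) / (2π × 0.16) = 1.42×10⁻⁵ T.

B ≈ 14.2 μT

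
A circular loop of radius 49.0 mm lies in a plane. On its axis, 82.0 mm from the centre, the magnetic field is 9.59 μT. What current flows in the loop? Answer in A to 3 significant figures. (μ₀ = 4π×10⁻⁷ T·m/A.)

On the axis of a loop, B = μ₀IR²/[2(R²+z²)^(3/2)], so I = 2B(R²+z²)^(3/2)/(μ₀R²).
R² + z² = 0.002401 + 0.006724 = 0.009125 m²; raised to 3/2 gives 8.72×10⁻⁴ m³.
I = 2 × 9.59×10⁻⁶ × 8.72×10⁻⁴ / (1.26×10⁻⁶ × 0.002401) = 5.54 A.

I ≈ 5.54 A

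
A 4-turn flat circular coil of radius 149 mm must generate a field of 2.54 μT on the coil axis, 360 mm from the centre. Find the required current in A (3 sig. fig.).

For an N-turn coil, B = Nμ₀IR²/[2(R²+z²)^(3/2)] with R = 0.149 m, z = 0.36 m, so I = 2B(R²+z²)^(3/2)/(Nμ₀R²) = 2 × 2.54×10⁻⁶ × 5.91×10⁻² / (4 × 4π×10⁻⁷ × 0.0222) = 2.69 A.

I ≈ 2.69 A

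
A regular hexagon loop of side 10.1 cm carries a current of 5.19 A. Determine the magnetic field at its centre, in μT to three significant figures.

Each side is a finite straight segment at perpendicular distance d = a/(2 tan(π/6)) = 0.08747 m from the centre, with end-angles ±π/6.
One side contributes B₁ = (μ₀I/4πd)·2 sin(π/6) = 5.93×10⁻⁶ T.
All 6 sides add in the same direction: B = 6 × 5.93×10⁻⁶ = 3.56×10⁻⁵ T.

B ≈ 35.6 μT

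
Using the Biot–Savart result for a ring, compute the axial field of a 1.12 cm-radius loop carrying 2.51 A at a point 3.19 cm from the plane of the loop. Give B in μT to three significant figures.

B ≈ 5.12 μT

On the axis of a circular loop, B = μ₀IR² / [2(R²+z²)^(3/2)].
R² + z² = (0.0112)² + (0.0319)² = 0.001143 m², and (R²+z²)^(3/2) = 3.86×10⁻⁵ m³.
B = (4π×10⁻⁷ × 2.51 × 0.0001254) / (2 × 3.86×10⁻⁵) = 5.12×10⁻⁶ T.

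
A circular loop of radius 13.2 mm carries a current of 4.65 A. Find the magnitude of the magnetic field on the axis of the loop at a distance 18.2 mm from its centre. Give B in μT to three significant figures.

On the axis of a circular loop, B = μ₀IR² / [2(R²+z²)^(3/2)].
R² + z² = (0.0132)² + (0.0182)² = 0.0005055 m², and (R²+z²)^(3/2) = 1.14×10⁻⁵ m³.
B = (4π×10⁻⁷ × 4.65 × 0.0001742) / (2 × 1.14×10⁻⁵) = 4.48×10⁻⁵ T.

B ≈ 44.8 μT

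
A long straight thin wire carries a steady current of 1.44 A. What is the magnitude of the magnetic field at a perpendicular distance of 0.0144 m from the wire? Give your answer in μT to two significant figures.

B ≈ 20 μT

For an infinitely long straight wire, B = μ₀I/(2πd).
B = (4π×10⁻⁷ × 1.44) / (2π × 0.0144) = 2.00×10⁻⁵ T.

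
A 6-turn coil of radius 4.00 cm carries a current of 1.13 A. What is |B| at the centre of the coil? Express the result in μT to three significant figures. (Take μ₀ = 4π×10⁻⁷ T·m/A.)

B ≈ 106 μT

For an N-turn flat coil, B = Nμ₀I/(2R) with R = 0.04 m.
B = 6 × 1.77×10⁻⁵ T = 1.06×10⁻⁴ T.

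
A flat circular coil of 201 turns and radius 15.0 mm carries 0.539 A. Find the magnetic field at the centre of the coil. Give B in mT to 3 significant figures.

B ≈ 4.54 mT

For an N-turn flat coil, B = Nμ₀I/(2R) with R = 0.015 m.
B = 201 × 2.26×10⁻⁵ T = 4.54×10⁻³ T.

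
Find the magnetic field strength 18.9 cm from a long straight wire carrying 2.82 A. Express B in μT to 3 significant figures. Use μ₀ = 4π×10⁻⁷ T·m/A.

B ≈ 2.98 μT

For an infinitely long straight wire, B = μ₀I/(2πd).
B = (4π×10⁻⁷ × 2.82) / (2π × 0.189) = 2.98×10⁻⁶ T.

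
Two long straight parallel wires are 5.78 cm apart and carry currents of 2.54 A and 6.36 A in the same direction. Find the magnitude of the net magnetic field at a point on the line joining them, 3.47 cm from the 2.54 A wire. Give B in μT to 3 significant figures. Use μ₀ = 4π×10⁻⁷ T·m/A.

Each long wire gives B = μ₀I/(2πd). Distances are d₁ = 0.0347 m and d₂ = 0.0231 m.
B₁ = 1.46×10⁻⁵ T, B₂ = 5.51×10⁻⁵ T.
Between parallel currents the two contributions point in opposite directions, so they subtract. B = |B₁ − B₂| = |1.46×10⁻⁵ − 5.51×10⁻⁵| = 4.04×10⁻⁵ T.

B ≈ 40.4 μT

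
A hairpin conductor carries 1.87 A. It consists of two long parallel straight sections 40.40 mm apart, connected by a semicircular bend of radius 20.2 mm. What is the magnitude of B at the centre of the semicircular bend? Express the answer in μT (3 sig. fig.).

B ≈ 47.6 μT

The semicircular arc contributes B_arc = μ₀I·π/(4πR) = μ₀I/(4R) = 2.91×10⁻⁵ T.
Each semi-infinite lead is at perpendicular distance R = 0.0202 m from the centre, with the perpendicular foot at its near end, so it contributes μ₀I/(4πR); both point the same way, together 1.85×10⁻⁵ T.
Arc and leads all point the same direction: B = 2.91×10⁻⁵ + 1.85×10⁻⁵ = 4.76×10⁻⁵ T.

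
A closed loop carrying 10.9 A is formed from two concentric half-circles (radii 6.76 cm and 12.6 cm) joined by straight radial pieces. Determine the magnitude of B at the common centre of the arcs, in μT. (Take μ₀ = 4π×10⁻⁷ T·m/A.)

The radial connectors point toward the centre, so dl × r̂ = 0 and they contribute nothing.
Each semicircle gives μ₀I/(4R): inner arc 5.07×10⁻⁵ T, outer arc 2.72×10⁻⁵ T.
The two arcs carry current in opposite angular senses, so their fields oppose: B = |5.07×10⁻⁵ − 2.72×10⁻⁵| = 2.35×10⁻⁵ T.

B ≈ 23.5 μT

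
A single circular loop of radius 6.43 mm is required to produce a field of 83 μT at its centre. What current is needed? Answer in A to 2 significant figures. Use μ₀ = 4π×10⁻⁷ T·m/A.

I ≈ 0.85 A

At the centre of a circular loop B = μ₀I/(2R), so I = 2RB/μ₀.
With R = 0.00643 m, I = 2 × 0.00643 × 8.30×10⁻⁵ / (4π×10⁻⁷) = 0.849 A.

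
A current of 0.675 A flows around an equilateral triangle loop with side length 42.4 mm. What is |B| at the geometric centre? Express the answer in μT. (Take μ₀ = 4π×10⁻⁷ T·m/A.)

Each side is a finite straight segment at perpendicular distance d = a/(2 tan(π/3)) = 0.01224 m from the centre, with end-angles ±π/3.
One side contributes B₁ = (μ₀I/4πd)·2 sin(π/3) = 9.55×10⁻⁶ T.
All 3 sides add in the same direction: B = 3 × 9.55×10⁻⁶ = 2.87×10⁻⁵ T.

B ≈ 28.7 μT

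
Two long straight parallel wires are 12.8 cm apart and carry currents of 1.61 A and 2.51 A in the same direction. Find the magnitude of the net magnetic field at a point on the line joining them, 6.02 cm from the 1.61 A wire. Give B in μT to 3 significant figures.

B ≈ 2.06 μT

Each long wire gives B = μ₀I/(2πd). Distances are d₁ = 0.0602 m and d₂ = 0.0678 m.
B₁ = 5.35×10⁻⁶ T, B₂ = 7.40×10⁻⁶ T.
Between parallel currents the two contributions point in opposite directions, so they subtract. B = |B₁ − B₂| = |5.35×10⁻⁶ − 7.40×10⁻⁶| = 2.06×10⁻⁶ T.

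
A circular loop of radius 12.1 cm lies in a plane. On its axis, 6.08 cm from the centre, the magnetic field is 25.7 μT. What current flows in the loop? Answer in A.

On the axis of a loop, B = μ₀IR²/[2(R²+z²)^(3/2)], so I = 2B(R²+z²)^(3/2)/(μ₀R²).
R² + z² = 0.01464 + 0.003697 = 0.01834 m²; raised to 3/2 gives 2.48×10⁻³ m³.
I = 2 × 2.57×10⁻⁵ × 2.48×10⁻³ / (1.26×10⁻⁶ × 0.01464) = 6.94 A.

I ≈ 6.94 A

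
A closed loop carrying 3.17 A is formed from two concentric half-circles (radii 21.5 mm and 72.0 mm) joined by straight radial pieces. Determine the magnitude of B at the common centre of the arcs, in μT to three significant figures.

B ≈ 32.5 μT

The radial connectors point toward the centre, so dl × r̂ = 0 and they contribute nothing.
Each semicircle gives μ₀I/(4R): inner arc 4.63×10⁻⁵ T, outer arc 1.38×10⁻⁵ T.
The two arcs carry current in opposite angular senses, so their fields oppose: B = |4.63×10⁻⁵ − 1.38×10⁻⁵| = 3.25×10⁻⁵ T.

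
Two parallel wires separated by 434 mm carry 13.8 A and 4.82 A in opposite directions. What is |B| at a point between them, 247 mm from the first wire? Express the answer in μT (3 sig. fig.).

B ≈ 16.3 μT

Each long wire gives B = μ₀I/(2πd). Distances are d₁ = 0.247 m and d₂ = 0.187 m.
B₁ = 1.12×10⁻⁵ T, B₂ = 5.16×10⁻⁶ T.
Between antiparallel currents both contributions point the same way, so they add. B = B₁ + B₂ = 1.12×10⁻⁵ + 5.16×10⁻⁶ = 1.63×10⁻⁵ T.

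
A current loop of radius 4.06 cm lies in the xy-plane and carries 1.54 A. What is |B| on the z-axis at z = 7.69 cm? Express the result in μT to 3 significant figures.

B ≈ 2.43 μT

On the axis of a circular loop, B = μ₀IR² / [2(R²+z²)^(3/2)].
R² + z² = (0.0406)² + (0.0769)² = 0.007562 m², and (R²+z²)^(3/2) = 6.58×10⁻⁴ m³.
B = (4π×10⁻⁷ × 1.54 × 0.001648) / (2 × 6.58×10⁻⁴) = 2.43×10⁻⁶ T.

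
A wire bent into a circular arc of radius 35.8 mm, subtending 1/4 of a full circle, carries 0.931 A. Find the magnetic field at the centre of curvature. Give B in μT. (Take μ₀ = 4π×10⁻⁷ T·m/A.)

B ≈ 4.08 μT

The Biot–Savart field of a circular arc at its centre is B = μ₀Iφ/(4πR), with φ = 1.571 rad.
B = (4π×10⁻⁷ × 0.931 × 1.571) / (4π × 0.0358) = 4.08×10⁻⁶ T.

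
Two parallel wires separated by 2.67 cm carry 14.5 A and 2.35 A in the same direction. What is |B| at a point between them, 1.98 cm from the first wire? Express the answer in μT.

Each long wire gives B = μ₀I/(2πd). Distances are d₁ = 0.0198 m and d₂ = 0.0069 m.
B₁ = 1.46×10⁻⁴ T, B₂ = 6.81×10⁻⁵ T.
Between parallel currents the two contributions point in opposite directions, so they subtract. B = |B₁ − B₂| = |1.46×10⁻⁴ − 6.81×10⁻⁵| = 7.83×10⁻⁵ T.

B ≈ 78.3 μT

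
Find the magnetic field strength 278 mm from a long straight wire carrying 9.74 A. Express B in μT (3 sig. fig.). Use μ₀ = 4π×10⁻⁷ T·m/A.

For an infinitely long straight wire, B = μ₀I/(2πd).
B = (4π×10⁻⁷ × 9.74) / (2π × 0.278) = 7.01×10⁻⁶ T.

B ≈ 7.01 μT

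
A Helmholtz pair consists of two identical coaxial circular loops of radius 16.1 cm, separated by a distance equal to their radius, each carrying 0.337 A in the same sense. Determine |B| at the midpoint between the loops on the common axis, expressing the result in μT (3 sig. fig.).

B ≈ 1.88 μT

Each loop contributes B = μ₀IR²/[2(R²+z²)^(3/2)] on the axis, with z measured from that loop.
Loop 1 (z = 0.0805 m): B₁ = 9.41×10⁻⁷ T. Loop 2 (z = 0.0805 m): B₂ = 9.41×10⁻⁷ T.
The fields add: B = B₁ + B₂ = 1.88×10⁻⁶ T.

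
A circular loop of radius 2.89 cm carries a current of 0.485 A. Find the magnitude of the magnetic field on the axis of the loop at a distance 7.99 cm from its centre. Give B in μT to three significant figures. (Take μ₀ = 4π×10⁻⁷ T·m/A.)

On the axis of a circular loop, B = μ₀IR² / [2(R²+z²)^(3/2)].
R² + z² = (0.0289)² + (0.0799)² = 0.007219 m², and (R²+z²)^(3/2) = 6.13×10⁻⁴ m³.
B = (4π×10⁻⁷ × 0.485 × 0.0008352) / (2 × 6.13×10⁻⁴) = 4.15×10⁻⁷ T.

B ≈ 0.415 μT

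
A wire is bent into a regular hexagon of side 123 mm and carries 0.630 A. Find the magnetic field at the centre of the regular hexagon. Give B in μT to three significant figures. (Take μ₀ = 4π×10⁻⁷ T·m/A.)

Each side is a finite straight segment at perpendicular distance d = a/(2 tan(π/6)) = 0.1065 m from the centre, with end-angles ±π/6.
One side contributes B₁ = (μ₀I/4πd)·2 sin(π/6) = 5.91×10⁻⁷ T.
All 6 sides add in the same direction: B = 6 × 5.91×10⁻⁷ = 3.55×10⁻⁶ T.

B ≈ 3.55 μT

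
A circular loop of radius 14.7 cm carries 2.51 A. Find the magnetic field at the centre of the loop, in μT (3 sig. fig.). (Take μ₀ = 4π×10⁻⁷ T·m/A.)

At the centre of a circular loop the Biot–Savart law gives B = μ₀I/(2R).
B = (4π×10⁻⁷ × 2.51) / (2 × 0.147) = 1.07×10⁻⁵ T.

B ≈ 10.7 μT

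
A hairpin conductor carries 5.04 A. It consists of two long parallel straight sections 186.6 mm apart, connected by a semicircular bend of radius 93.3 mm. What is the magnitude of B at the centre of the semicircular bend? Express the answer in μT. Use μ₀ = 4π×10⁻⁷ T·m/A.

B ≈ 27.8 μT

The semicircular arc contributes B_arc = μ₀I·π/(4πR) = μ₀I/(4R) = 1.70×10⁻⁵ T.
Each semi-infinite lead is at perpendicular distance R = 0.0933 m from the centre, with the perpendicular foot at its near end, so it contributes μ₀I/(4πR); both point the same way, together 1.08×10⁻⁵ T.
Arc and leads all point the same direction: B = 1.70×10⁻⁵ + 1.08×10⁻⁵ = 2.78×10⁻⁵ T.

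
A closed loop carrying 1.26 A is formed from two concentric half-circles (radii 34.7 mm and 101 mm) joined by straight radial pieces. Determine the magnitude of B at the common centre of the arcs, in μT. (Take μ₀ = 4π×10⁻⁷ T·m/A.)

B ≈ 7.49 μT

The radial connectors point toward the centre, so dl × r̂ = 0 and they contribute nothing.
Each semicircle gives μ₀I/(4R): inner arc 1.14×10⁻⁵ T, outer arc 3.92×10⁻⁶ T.
The two arcs carry current in opposite angular senses, so their fields oppose: B = |1.14×10⁻⁵ − 3.92×10⁻⁶| = 7.49×10⁻⁶ T.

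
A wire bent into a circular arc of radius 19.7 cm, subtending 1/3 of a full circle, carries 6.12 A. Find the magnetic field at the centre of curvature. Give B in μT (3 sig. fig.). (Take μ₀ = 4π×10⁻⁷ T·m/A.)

The Biot–Savart field of a circular arc at its centre is B = μ₀Iφ/(4πR), with φ = 2.094 rad.
B = (4π×10⁻⁷ × 6.12 × 2.094) / (4π × 0.197) = 6.51×10⁻⁶ T.

B ≈ 6.51 μT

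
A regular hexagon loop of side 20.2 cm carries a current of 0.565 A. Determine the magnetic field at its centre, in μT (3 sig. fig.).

Each side is a finite straight segment at perpendicular distance d = a/(2 tan(π/6)) = 0.1749 m from the centre, with end-angles ±π/6.
One side contributes B₁ = (μ₀I/4πd)·2 sin(π/6) = 3.23×10⁻⁷ T.
All 6 sides add in the same direction: B = 6 × 3.23×10⁻⁷ = 1.94×10⁻⁶ T.

B ≈ 1.94 μT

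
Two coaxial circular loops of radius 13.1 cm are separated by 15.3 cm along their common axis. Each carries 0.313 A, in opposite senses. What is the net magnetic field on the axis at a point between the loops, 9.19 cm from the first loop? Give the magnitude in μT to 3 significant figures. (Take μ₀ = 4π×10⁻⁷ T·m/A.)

Each loop contributes B = μ₀IR²/[2(R²+z²)^(3/2)] on the axis, with z measured from that loop.
Loop 1 (z = 0.0919 m): B₁ = 8.24×10⁻⁷ T. Loop 2 (z = 0.0611 m): B₂ = 1.12×10⁻⁶ T.
The fields oppose: B = |B₁ − B₂| = 2.94×10⁻⁷ T.

B ≈ 0.294 μT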